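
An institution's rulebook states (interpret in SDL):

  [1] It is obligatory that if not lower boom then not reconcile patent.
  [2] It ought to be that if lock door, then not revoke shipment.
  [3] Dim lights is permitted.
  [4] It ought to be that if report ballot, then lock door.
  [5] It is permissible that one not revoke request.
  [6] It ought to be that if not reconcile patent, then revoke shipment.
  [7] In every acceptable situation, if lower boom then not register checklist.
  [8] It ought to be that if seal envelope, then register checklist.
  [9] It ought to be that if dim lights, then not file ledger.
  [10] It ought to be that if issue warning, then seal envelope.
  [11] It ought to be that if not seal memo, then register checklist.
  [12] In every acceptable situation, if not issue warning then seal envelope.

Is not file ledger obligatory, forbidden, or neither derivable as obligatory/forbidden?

Premise 9 is O(dim_lights → ¬file_ledger), but O(dim_lights) is not derivable from the premises (the permission P(dim_lights) asserts only ¬O(¬dim_lights), not O(dim_lights)), so it does not yield O(¬file_ledger).
No premise or chain of K-axiom applications forces O(¬file_ledger), and none forces O(file_ledger). So ¬file_ledger is neither obligatory nor forbidden under these norms.

Neither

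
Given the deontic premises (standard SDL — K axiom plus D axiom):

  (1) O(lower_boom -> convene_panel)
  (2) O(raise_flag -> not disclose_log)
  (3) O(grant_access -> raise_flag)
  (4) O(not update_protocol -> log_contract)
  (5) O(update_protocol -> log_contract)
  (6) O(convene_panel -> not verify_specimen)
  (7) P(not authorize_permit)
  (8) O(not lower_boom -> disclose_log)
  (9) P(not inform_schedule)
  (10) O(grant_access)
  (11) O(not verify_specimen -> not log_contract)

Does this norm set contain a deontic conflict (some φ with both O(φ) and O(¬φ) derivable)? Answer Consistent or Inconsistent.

Premises 4 and 5 are O(not update_protocol -> log_contract) and O(update_protocol -> log_contract); every ideal world satisfies not update_protocol or update_protocol, so in either case log_contract holds — hence O(log_contract).
The contrapositive of premise 11 (O(not verify_specimen -> not log_contract)) is O(log_contract -> verify_specimen), and O(log_contract) is already established, so O(verify_specimen).
Premise 6, O(convene_panel -> not verify_specimen), contraposes to O(verify_specimen -> not convene_panel); with O(verify_specimen) we get O(not convene_panel).
Premise 1 is O(lower_boom -> convene_panel); contrapositively O(not convene_panel -> not lower_boom). Since O(not convene_panel) holds, K gives O(not lower_boom).
From O(not lower_boom) and premise 8, O(not lower_boom -> disclose_log), we obtain O(disclose_log).
Premise 2 is O(raise_flag -> not disclose_log); contrapositively O(disclose_log -> not raise_flag). Since O(disclose_log) holds, K gives O(not raise_flag).
The contrapositive of premise 3 (O(grant_access -> raise_flag)) is O(not raise_flag -> not grant_access), and O(not raise_flag) is already established, so O(not grant_access).
But premise 10 directly asserts O(grant_access).
We now have both O(not grant_access) and O(grant_access) — grant_access is simultaneously obligatory and forbidden, violating the D-axiom.

Inconsistent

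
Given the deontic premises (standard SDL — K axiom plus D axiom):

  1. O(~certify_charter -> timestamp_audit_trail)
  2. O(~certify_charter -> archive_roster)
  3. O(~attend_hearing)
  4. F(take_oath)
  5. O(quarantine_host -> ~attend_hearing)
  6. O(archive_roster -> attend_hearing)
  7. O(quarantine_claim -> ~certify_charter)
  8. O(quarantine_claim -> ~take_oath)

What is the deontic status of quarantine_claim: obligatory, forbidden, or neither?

Forbidden

From premise 3 we have O(~attend_hearing).
The contrapositive of premise 6 (O(archive_roster -> attend_hearing)) is O(~attend_hearing -> ~archive_roster), and O(~attend_hearing) is already established, so O(~archive_roster).
The contrapositive of premise 2 (O(~certify_charter -> archive_roster)) is O(~archive_roster -> certify_charter), and O(~archive_roster) is already established, so O(certify_charter).
The contrapositive of premise 7 (O(quarantine_claim -> ~certify_charter)) is O(certify_charter -> ~quarantine_claim), and O(certify_charter) is already established, so O(~quarantine_claim).
Premises 1, 4, 5, 8 do not contribute to this derivation.
Thus O(~quarantine_claim), which is F(quarantine_claim): quarantine_claim is forbidden.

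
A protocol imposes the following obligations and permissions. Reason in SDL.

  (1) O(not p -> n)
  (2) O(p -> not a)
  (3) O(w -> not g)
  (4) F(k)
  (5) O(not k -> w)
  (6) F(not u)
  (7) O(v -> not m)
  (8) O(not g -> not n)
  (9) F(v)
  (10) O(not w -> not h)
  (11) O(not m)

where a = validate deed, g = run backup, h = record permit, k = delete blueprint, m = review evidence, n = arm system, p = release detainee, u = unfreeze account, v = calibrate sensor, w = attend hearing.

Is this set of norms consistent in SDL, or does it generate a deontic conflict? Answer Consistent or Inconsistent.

Consistent

Premise 7 is O(v -> not m); even if O(not m) held, inferring O(v) would be affirming the consequent — invalid.
So O(v) is not derivable, and the apparent clash with O(not v) does not arise.
A world satisfying every obligation exists (e.g. a=false, g=false, h=false, k=false, m=false, n=false, p=true, u=true, v=false, w=true); no atom is both obligatory and forbidden, so the set is consistent.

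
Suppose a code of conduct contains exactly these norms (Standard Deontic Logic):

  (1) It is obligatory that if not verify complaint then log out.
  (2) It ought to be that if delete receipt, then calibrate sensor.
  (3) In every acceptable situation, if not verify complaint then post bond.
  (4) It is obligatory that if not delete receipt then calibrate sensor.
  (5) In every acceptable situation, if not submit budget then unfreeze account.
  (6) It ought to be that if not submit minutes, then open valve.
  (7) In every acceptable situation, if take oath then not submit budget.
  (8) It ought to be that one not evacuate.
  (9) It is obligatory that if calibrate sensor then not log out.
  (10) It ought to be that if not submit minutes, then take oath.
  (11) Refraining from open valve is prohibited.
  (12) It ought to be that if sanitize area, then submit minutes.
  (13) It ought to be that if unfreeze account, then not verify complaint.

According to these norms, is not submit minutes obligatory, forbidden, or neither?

By case analysis on ¬delete_receipt: premise 4 gives O(¬delete_receipt → calibrate_sensor) and premise 2 gives O(delete_receipt → calibrate_sensor), so O(calibrate_sensor) either way.
From O(calibrate_sensor) and premise 9, O(calibrate_sensor → ¬log_out), we obtain O(¬log_out).
The contrapositive of premise 1 (O(¬verify_complaint → log_out)) is O(¬log_out → verify_complaint), and O(¬log_out) is already established, so O(verify_complaint).
Premise 13 is O(unfreeze_account → ¬verify_complaint); contrapositively O(verify_complaint → ¬unfreeze_account). Since O(verify_complaint) holds, K gives O(¬unfreeze_account).
The contrapositive of premise 5 (O(¬submit_budget → unfreeze_account)) is O(¬unfreeze_account → submit_budget), and O(¬unfreeze_account) is already established, so O(submit_budget).
Premise 7 is O(take_oath → ¬submit_budget); contrapositively O(submit_budget → ¬take_oath). Since O(submit_budget) holds, K gives O(¬take_oath).
Premise 10 is O(¬submit_minutes → take_oath); contrapositively O(¬take_oath → submit_minutes). Since O(¬take_oath) holds, K gives O(submit_minutes).
Premises 3, 6, 8, 11, 12 do not contribute to this derivation.
Thus O(submit_minutes), which is F(¬submit_minutes): ¬submit_minutes is forbidden.

Forbidden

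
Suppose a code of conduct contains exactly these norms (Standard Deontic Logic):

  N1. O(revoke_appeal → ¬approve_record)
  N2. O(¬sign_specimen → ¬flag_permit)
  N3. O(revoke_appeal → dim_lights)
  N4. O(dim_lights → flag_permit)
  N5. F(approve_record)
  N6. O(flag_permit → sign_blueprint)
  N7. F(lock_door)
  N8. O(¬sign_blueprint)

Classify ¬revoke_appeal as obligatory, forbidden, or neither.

Premise 8 gives O(¬sign_blueprint).
Premise 6 is O(flag_permit → sign_blueprint); contrapositively O(¬sign_blueprint → ¬flag_permit). Since O(¬sign_blueprint) holds, K gives O(¬flag_permit).
Premise 4, O(dim_lights → flag_permit), contraposes to O(¬flag_permit → ¬dim_lights); with O(¬flag_permit) we get O(¬dim_lights).
Premise 3 is O(revoke_appeal → dim_lights); contrapositively O(¬dim_lights → ¬revoke_appeal). Since O(¬dim_lights) holds, K gives O(¬revoke_appeal).
Premises 1, 2, 5, 7 do not contribute to this derivation.
Hence ¬revoke_appeal is obligatory.

Obligatory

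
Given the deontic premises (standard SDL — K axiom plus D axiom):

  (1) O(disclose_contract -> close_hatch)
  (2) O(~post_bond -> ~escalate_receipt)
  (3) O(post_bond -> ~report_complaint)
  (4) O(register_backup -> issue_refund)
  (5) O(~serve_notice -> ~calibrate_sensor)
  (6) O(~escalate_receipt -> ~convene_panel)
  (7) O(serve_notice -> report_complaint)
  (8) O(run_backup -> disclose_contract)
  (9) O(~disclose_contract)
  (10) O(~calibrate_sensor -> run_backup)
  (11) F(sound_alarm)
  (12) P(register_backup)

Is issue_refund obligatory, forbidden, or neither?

Premise 4 is O(register_backup -> issue_refund), but O(register_backup) is not derivable from the premises (the permission P(register_backup) asserts only ~O(~register_backup), not O(register_backup)), so it does not yield O(issue_refund).
No premise or chain of K-axiom applications forces O(issue_refund), and none forces O(~issue_refund). So issue_refund is neither obligatory nor forbidden under these norms.

Neither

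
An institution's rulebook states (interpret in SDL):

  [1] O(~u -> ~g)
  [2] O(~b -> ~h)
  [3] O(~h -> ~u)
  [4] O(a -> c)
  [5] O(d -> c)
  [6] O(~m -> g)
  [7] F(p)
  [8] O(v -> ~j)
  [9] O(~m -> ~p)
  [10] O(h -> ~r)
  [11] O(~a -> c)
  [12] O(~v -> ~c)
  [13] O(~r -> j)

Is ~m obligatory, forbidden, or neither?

Premises 4 and 11 are O(a -> c) and O(~a -> c); every ideal world satisfies a or ~a, so in either case c holds — hence O(c).
The contrapositive of premise 12 (O(~v -> ~c)) is O(c -> v), and O(c) is already established, so O(v).
With premise 8, O(v -> ~j), the K-axiom yields O(~j).
Premise 13 is O(~r -> j); contrapositively O(~j -> r). Since O(~j) holds, K gives O(r).
The contrapositive of premise 10 (O(h -> ~r)) is O(r -> ~h), and O(r) is already established, so O(~h).
From O(~h) and premise 3, O(~h -> ~u), we obtain O(~u).
From O(~u) and premise 1, O(~u -> ~g), we obtain O(~g).
The contrapositive of premise 6 (O(~m -> g)) is O(~g -> m), and O(~g) is already established, so O(m).
Premises 2, 5, 7, 9 do not contribute to this derivation.
Thus O(m), which is F(~m): ~m is forbidden.

Forbidden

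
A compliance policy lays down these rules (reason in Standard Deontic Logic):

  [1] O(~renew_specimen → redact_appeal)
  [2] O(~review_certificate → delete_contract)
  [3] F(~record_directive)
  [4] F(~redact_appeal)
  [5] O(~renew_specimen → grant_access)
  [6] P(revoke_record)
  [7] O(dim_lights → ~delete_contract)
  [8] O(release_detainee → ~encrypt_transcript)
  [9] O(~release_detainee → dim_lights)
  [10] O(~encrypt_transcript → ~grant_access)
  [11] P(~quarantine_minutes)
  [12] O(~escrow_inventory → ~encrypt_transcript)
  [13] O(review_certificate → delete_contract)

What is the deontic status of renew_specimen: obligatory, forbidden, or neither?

Obligatory

By case analysis on ~review_certificate: premise 2 gives O(~review_certificate → delete_contract) and premise 13 gives O(review_certificate → delete_contract), so O(delete_contract) either way.
Premise 7 is O(dim_lights → ~delete_contract); contrapositively O(delete_contract → ~dim_lights). Since O(delete_contract) holds, K gives O(~dim_lights).
Premise 9, O(~release_detainee → dim_lights), contraposes to O(~dim_lights → release_detainee); with O(~dim_lights) we get O(release_detainee).
With premise 8, O(release_detainee → ~encrypt_transcript), the K-axiom yields O(~encrypt_transcript).
Premise 10 is O(~encrypt_transcript → ~grant_access); since O(~encrypt_transcript), deontic closure gives O(~grant_access).
Premise 5 is O(~renew_specimen → grant_access); contrapositively O(~grant_access → renew_specimen). Since O(~grant_access) holds, K gives O(renew_specimen).
Premises 1, 3, 4, 6, 11, 12 do not contribute to this derivation.
Hence renew_specimen is obligatory.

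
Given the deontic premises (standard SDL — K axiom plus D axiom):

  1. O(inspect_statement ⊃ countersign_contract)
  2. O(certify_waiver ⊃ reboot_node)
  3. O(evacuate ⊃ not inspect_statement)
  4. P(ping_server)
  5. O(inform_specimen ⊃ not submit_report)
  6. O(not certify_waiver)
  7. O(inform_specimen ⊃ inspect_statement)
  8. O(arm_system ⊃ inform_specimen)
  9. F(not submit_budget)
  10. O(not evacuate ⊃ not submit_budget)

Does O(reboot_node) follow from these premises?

Premise 2 is O(certify_waiver ⊃ reboot_node), but O(certify_waiver) is not derivable from the premises, so it does not yield O(reboot_node).
No other premise forces O(reboot_node). An ideal world satisfying every premise can still have reboot_node false, so O(reboot_node) is not derivable.

No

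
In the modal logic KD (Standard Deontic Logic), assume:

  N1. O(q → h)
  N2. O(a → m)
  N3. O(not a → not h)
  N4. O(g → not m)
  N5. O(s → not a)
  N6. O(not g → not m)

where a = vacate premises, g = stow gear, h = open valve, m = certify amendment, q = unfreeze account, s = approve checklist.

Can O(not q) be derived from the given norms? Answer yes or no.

Premises 4 and 6 cover both cases: O(g → not m) and O(not g → not m). Since g ∨ not g is a tautology, O(not m) follows.
The contrapositive of premise 2 (O(a → m)) is O(not m → not a), and O(not m) is already established, so O(not a).
Applying K to premise 3 (O(not a → not h)) and O(not a) yields O(not h).
The contrapositive of premise 1 (O(q → h)) is O(not h → not q), and O(not h) is already established, so O(not q).
Premise 5 does not contribute to this derivation.
So O(not q) follows.

Yes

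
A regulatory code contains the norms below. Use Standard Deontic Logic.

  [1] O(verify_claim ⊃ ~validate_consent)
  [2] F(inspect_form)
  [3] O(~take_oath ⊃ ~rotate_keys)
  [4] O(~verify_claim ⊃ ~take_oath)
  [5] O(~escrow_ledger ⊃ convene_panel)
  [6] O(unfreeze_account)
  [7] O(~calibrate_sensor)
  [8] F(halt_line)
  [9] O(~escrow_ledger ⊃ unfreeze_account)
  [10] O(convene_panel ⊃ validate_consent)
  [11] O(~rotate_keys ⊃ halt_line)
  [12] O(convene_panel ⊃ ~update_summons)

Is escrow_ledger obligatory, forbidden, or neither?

Obligatory

Premise 8 is F(halt_line), i.e. O(~halt_line).
Premise 11, O(~rotate_keys ⊃ halt_line), contraposes to O(~halt_line ⊃ rotate_keys); with O(~halt_line) we get O(rotate_keys).
Premise 3 is O(~take_oath ⊃ ~rotate_keys); contrapositively O(rotate_keys ⊃ take_oath). Since O(rotate_keys) holds, K gives O(take_oath).
Premise 4, O(~verify_claim ⊃ ~take_oath), contraposes to O(take_oath ⊃ verify_claim); with O(take_oath) we get O(verify_claim).
Premise 1 is O(verify_claim ⊃ ~validate_consent); since O(verify_claim), deontic closure gives O(~validate_consent).
The contrapositive of premise 10 (O(convene_panel ⊃ validate_consent)) is O(~validate_consent ⊃ ~convene_panel), and O(~validate_consent) is already established, so O(~convene_panel).
Premise 5 is O(~escrow_ledger ⊃ convene_panel); contrapositively O(~convene_panel ⊃ escrow_ledger). Since O(~convene_panel) holds, K gives O(escrow_ledger).
Premises 2, 6, 7, 9, 12 do not contribute to this derivation.
Hence escrow_ledger is obligatory.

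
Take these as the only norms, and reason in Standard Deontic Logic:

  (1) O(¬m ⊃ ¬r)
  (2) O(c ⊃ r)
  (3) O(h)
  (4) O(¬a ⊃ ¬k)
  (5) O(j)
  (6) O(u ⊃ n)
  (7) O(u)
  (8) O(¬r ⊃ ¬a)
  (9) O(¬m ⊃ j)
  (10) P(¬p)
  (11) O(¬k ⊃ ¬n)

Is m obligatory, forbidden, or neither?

Premise 7 states O(u) outright.
From O(u) and premise 6, O(u ⊃ n), we obtain O(n).
Premise 11, O(¬k ⊃ ¬n), contraposes to O(n ⊃ k); with O(n) we get O(k).
Premise 4 is O(¬a ⊃ ¬k); contrapositively O(k ⊃ a). Since O(k) holds, K gives O(a).
The contrapositive of premise 8 (O(¬r ⊃ ¬a)) is O(a ⊃ r), and O(a) is already established, so O(r).
The contrapositive of premise 1 (O(¬m ⊃ ¬r)) is O(r ⊃ m), and O(r) is already established, so O(m).
Premises 2, 3, 5, 9, 10 do not contribute to this derivation.
Hence m is obligatory.

Obligatory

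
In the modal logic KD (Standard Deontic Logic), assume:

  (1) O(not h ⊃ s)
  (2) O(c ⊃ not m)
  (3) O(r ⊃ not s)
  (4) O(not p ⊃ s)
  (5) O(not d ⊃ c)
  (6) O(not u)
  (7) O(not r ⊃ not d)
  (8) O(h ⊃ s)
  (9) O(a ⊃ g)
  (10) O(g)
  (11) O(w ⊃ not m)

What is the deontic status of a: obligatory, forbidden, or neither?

Premise 9 is O(a ⊃ g); even if O(g) held, inferring O(a) would be affirming the consequent — invalid.
No premise or chain of K-axiom applications forces O(a), and none forces O(not a). So a is neither obligatory nor forbidden under these norms.

Neither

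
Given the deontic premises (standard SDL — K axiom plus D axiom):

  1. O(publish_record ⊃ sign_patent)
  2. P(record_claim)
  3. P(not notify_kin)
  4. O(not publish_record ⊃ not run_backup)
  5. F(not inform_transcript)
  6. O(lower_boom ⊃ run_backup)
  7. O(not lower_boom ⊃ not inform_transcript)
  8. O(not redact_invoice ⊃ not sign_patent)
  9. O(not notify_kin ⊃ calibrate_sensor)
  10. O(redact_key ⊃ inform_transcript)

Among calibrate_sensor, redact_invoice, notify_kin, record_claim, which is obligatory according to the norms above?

F(not inform_transcript) at premise 5 means O(inform_transcript).
Premise 7 is O(not lower_boom ⊃ not inform_transcript); contrapositively O(inform_transcript ⊃ lower_boom). Since O(inform_transcript) holds, K gives O(lower_boom).
Premise 6 is O(lower_boom ⊃ run_backup); since O(lower_boom), deontic closure gives O(run_backup).
The contrapositive of premise 4 (O(not publish_record ⊃ not run_backup)) is O(run_backup ⊃ publish_record), and O(run_backup) is already established, so O(publish_record).
Applying K to premise 1 (O(publish_record ⊃ sign_patent)) and O(publish_record) yields O(sign_patent).
Premise 8 is O(not redact_invoice ⊃ not sign_patent); contrapositively O(sign_patent ⊃ redact_invoice). Since O(sign_patent) holds, K gives O(redact_invoice).
So O(redact_invoice) holds — redact_invoice is obligatory. None of the other listed options is made obligatory by any chain of premises.

redact_invoice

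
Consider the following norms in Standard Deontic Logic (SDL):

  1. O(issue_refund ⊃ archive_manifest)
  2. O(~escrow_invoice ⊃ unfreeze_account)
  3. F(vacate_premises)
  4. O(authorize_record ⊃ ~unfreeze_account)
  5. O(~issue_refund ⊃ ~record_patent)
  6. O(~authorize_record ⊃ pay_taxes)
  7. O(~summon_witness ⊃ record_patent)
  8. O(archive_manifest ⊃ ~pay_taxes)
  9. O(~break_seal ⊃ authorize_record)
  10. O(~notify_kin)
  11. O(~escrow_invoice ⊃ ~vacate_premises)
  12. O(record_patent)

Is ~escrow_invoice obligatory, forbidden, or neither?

Forbidden

From premise 12 we have O(record_patent).
The contrapositive of premise 5 (O(~issue_refund ⊃ ~record_patent)) is O(record_patent ⊃ issue_refund), and O(record_patent) is already established, so O(issue_refund).
Applying K to premise 1 (O(issue_refund ⊃ archive_manifest)) and O(issue_refund) yields O(archive_manifest).
Premise 8 is O(archive_manifest ⊃ ~pay_taxes); since O(archive_manifest), deontic closure gives O(~pay_taxes).
Premise 6, O(~authorize_record ⊃ pay_taxes), contraposes to O(~pay_taxes ⊃ authorize_record); with O(~pay_taxes) we get O(authorize_record).
Premise 4 is O(authorize_record ⊃ ~unfreeze_account); since O(authorize_record), deontic closure gives O(~unfreeze_account).
The contrapositive of premise 2 (O(~escrow_invoice ⊃ unfreeze_account)) is O(~unfreeze_account ⊃ escrow_invoice), and O(~unfreeze_account) is already established, so O(escrow_invoice).
Premises 3, 7, 9, 10, 11 do not contribute to this derivation.
Thus O(escrow_invoice), which is F(~escrow_invoice): ~escrow_invoice is forbidden.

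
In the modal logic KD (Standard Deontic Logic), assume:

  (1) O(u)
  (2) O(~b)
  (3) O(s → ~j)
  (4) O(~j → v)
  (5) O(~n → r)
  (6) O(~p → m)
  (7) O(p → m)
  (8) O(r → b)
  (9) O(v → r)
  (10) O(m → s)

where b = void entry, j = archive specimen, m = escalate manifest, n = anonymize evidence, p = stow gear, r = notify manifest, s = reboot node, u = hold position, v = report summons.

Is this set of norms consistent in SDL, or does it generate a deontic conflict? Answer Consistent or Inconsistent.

Inconsistent

By case analysis on p: premise 7 gives O(p → m) and premise 6 gives O(~p → m), so O(m) either way.
From O(m) and premise 10, O(m → s), we obtain O(s).
Premise 3 is O(s → ~j); since O(s), deontic closure gives O(~j).
From O(~j) and premise 4, O(~j → v), we obtain O(v).
Premise 9 is O(v → r); since O(v), deontic closure gives O(r).
From O(r) and premise 8, O(r → b), we obtain O(b).
Yet premise 2 states O(~b).
We now have both O(b) and O(~b) — b is simultaneously obligatory and forbidden, violating the D-axiom.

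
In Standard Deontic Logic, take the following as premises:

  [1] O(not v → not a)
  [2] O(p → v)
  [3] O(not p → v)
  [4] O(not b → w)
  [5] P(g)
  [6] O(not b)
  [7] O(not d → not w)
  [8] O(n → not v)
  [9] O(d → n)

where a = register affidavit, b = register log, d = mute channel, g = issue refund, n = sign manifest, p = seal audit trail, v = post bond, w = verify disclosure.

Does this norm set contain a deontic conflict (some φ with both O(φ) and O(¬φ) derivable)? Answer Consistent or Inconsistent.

Premises 2 and 3 cover both cases: O(p → v) and O(not p → v). Since p ∨ not p is a tautology, O(v) follows.
Premise 8, O(n → not v), contraposes to O(v → not n); with O(v) we get O(not n).
Premise 9, O(d → n), contraposes to O(not n → not d); with O(not n) we get O(not d).
Premise 7 is O(not d → not w); since O(not d), deontic closure gives O(not w).
The contrapositive of premise 4 (O(not b → w)) is O(not w → b), and O(not w) is already established, so O(b).
Yet premise 6 states O(not b).
We now have both O(b) and O(not b) — b is simultaneously obligatory and forbidden, violating the D-axiom.

Inconsistent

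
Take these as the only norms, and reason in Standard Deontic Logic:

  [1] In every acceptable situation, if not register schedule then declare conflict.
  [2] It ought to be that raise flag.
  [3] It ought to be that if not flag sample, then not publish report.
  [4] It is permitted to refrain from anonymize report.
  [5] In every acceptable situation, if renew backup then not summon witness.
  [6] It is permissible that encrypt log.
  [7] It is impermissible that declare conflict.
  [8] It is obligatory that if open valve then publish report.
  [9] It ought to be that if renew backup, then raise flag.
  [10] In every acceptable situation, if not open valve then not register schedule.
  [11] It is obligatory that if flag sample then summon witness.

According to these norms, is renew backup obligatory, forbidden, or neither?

F(declare_conflict) at premise 7 means O(¬declare_conflict).
The contrapositive of premise 1 (O(¬register_schedule → declare_conflict)) is O(¬declare_conflict → register_schedule), and O(¬declare_conflict) is already established, so O(register_schedule).
Premise 10 is O(¬open_valve → ¬register_schedule); contrapositively O(register_schedule → open_valve). Since O(register_schedule) holds, K gives O(open_valve).
From O(open_valve) and premise 8, O(open_valve → publish_report), we obtain O(publish_report).
Premise 3 is O(¬flag_sample → ¬publish_report); contrapositively O(publish_report → flag_sample). Since O(publish_report) holds, K gives O(flag_sample).
Applying K to premise 11 (O(flag_sample → summon_witness)) and O(flag_sample) yields O(summon_witness).
Premise 5 is O(renew_backup → ¬summon_witness); contrapositively O(summon_witness → ¬renew_backup). Since O(summon_witness) holds, K gives O(¬renew_backup).
Premises 2, 4, 6, 9 do not contribute to this derivation.
Thus O(¬renew_backup), which is F(renew_backup): renew_backup is forbidden.

Forbidden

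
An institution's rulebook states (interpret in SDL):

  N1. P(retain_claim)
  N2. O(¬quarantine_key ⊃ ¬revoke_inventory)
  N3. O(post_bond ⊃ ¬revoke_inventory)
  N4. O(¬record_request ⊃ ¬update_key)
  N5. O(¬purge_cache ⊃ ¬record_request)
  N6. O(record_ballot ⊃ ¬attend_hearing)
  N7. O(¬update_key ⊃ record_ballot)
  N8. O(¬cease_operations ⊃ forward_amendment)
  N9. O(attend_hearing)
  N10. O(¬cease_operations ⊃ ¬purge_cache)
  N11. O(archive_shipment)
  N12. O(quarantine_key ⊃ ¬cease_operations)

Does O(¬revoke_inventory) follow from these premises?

Yes

From premise 9 we have O(attend_hearing).
Premise 6, O(record_ballot ⊃ ¬attend_hearing), contraposes to O(attend_hearing ⊃ ¬record_ballot); with O(attend_hearing) we get O(¬record_ballot).
Premise 7 is O(¬update_key ⊃ record_ballot); contrapositively O(¬record_ballot ⊃ update_key). Since O(¬record_ballot) holds, K gives O(update_key).
The contrapositive of premise 4 (O(¬record_request ⊃ ¬update_key)) is O(update_key ⊃ record_request), and O(update_key) is already established, so O(record_request).
Premise 5 is O(¬purge_cache ⊃ ¬record_request); contrapositively O(record_request ⊃ purge_cache). Since O(record_request) holds, K gives O(purge_cache).
Premise 10, O(¬cease_operations ⊃ ¬purge_cache), contraposes to O(purge_cache ⊃ cease_operations); with O(purge_cache) we get O(cease_operations).
Premise 12, O(quarantine_key ⊃ ¬cease_operations), contraposes to O(cease_operations ⊃ ¬quarantine_key); with O(cease_operations) we get O(¬quarantine_key).
Premise 2 is O(¬quarantine_key ⊃ ¬revoke_inventory); since O(¬quarantine_key), deontic closure gives O(¬revoke_inventory).
Premises 1, 3, 8, 11 do not contribute to this derivation.
So O(¬revoke_inventory) follows.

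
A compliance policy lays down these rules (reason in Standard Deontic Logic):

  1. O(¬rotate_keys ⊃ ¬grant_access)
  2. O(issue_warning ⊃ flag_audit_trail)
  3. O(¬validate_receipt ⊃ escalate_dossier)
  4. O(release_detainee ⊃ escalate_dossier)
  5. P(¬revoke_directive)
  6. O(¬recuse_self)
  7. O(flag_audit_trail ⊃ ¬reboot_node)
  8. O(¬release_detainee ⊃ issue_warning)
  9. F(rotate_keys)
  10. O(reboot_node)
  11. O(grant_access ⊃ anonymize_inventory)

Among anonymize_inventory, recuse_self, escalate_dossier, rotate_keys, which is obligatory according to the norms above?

escalate_dossier

Premise 10 states O(reboot_node) outright.
Premise 7, O(flag_audit_trail ⊃ ¬reboot_node), contraposes to O(reboot_node ⊃ ¬flag_audit_trail); with O(reboot_node) we get O(¬flag_audit_trail).
The contrapositive of premise 2 (O(issue_warning ⊃ flag_audit_trail)) is O(¬flag_audit_trail ⊃ ¬issue_warning), and O(¬flag_audit_trail) is already established, so O(¬issue_warning).
The contrapositive of premise 8 (O(¬release_detainee ⊃ issue_warning)) is O(¬issue_warning ⊃ release_detainee), and O(¬issue_warning) is already established, so O(release_detainee).
With premise 4, O(release_detainee ⊃ escalate_dossier), the K-axiom yields O(escalate_dossier).
So O(escalate_dossier) holds — escalate_dossier is obligatory. None of the other listed options is made obligatory by any chain of premises.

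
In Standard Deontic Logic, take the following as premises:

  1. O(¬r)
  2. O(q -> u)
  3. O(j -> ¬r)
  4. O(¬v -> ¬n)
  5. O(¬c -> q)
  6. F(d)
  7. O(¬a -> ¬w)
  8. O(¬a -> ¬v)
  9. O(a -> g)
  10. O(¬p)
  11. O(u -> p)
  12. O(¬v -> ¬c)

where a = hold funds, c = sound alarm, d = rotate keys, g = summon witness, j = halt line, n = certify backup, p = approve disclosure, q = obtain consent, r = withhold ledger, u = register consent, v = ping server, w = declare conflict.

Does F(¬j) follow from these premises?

Premise 3 is O(j -> ¬r); even if O(¬r) held, inferring O(j) would be affirming the consequent — invalid.
No other premise forces O(j). An ideal world satisfying every premise can still have ¬j true, so F(¬j) is not derivable.

No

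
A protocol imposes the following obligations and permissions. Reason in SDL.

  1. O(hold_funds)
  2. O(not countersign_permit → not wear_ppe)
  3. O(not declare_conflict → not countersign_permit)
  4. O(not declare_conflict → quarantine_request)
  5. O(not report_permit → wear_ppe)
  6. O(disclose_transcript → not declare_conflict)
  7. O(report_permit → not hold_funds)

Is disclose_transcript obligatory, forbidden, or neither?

Forbidden

Premise 1 states O(hold_funds) outright.
The contrapositive of premise 7 (O(report_permit → not hold_funds)) is O(hold_funds → not report_permit), and O(hold_funds) is already established, so O(not report_permit).
Premise 5 is O(not report_permit → wear_ppe); since O(not report_permit), deontic closure gives O(wear_ppe).
The contrapositive of premise 2 (O(not countersign_permit → not wear_ppe)) is O(wear_ppe → countersign_permit), and O(wear_ppe) is already established, so O(countersign_permit).
Premise 3, O(not declare_conflict → not countersign_permit), contraposes to O(countersign_permit → declare_conflict); with O(countersign_permit) we get O(declare_conflict).
Premise 6 is O(disclose_transcript → not declare_conflict); contrapositively O(declare_conflict → not disclose_transcript). Since O(declare_conflict) holds, K gives O(not disclose_transcript).
Premise 4 does not contribute to this derivation.
Thus O(not disclose_transcript), which is F(disclose_transcript): disclose_transcript is forbidden.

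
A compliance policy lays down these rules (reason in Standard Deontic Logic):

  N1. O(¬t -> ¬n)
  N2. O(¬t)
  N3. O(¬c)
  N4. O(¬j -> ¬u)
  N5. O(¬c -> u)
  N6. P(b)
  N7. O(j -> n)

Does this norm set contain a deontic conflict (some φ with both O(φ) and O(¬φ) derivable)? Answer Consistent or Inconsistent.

Premise 3 gives O(¬c).
From O(¬c) and premise 5, O(¬c -> u), we obtain O(u).
Premise 4, O(¬j -> ¬u), contraposes to O(u -> j); with O(u) we get O(j).
With premise 7, O(j -> n), the K-axiom yields O(n).
The contrapositive of premise 1 (O(¬t -> ¬n)) is O(n -> t), and O(n) is already established, so O(t).
Yet premise 2 states O(¬t).
We now have both O(t) and O(¬t) — t is simultaneously obligatory and forbidden, violating the D-axiom.

Inconsistent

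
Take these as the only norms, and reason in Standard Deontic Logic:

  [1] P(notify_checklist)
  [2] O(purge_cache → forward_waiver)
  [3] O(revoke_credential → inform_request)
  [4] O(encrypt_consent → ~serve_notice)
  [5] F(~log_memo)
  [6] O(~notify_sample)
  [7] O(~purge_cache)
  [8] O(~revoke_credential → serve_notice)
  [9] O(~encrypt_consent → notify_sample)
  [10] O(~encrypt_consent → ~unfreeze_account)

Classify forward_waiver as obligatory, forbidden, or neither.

Premise 2 is O(purge_cache → forward_waiver), but O(purge_cache) is not derivable from the premises, so it does not yield O(forward_waiver).
No premise or chain of K-axiom applications forces O(forward_waiver), and none forces O(~forward_waiver). So forward_waiver is neither obligatory nor forbidden under these norms.

Neither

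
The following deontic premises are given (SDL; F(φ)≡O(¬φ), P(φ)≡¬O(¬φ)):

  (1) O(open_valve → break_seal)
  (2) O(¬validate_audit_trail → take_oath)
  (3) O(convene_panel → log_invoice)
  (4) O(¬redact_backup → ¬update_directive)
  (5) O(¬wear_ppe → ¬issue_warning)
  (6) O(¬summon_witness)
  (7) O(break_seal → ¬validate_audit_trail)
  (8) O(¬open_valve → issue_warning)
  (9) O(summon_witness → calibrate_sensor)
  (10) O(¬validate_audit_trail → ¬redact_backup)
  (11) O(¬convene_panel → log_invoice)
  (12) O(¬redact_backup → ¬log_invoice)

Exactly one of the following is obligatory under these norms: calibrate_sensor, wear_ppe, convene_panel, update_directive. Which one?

Premises 11 and 3 are O(¬convene_panel → log_invoice) and O(convene_panel → log_invoice); every ideal world satisfies ¬convene_panel or convene_panel, so in either case log_invoice holds — hence O(log_invoice).
The contrapositive of premise 12 (O(¬redact_backup → ¬log_invoice)) is O(log_invoice → redact_backup), and O(log_invoice) is already established, so O(redact_backup).
Premise 10, O(¬validate_audit_trail → ¬redact_backup), contraposes to O(redact_backup → validate_audit_trail); with O(redact_backup) we get O(validate_audit_trail).
The contrapositive of premise 7 (O(break_seal → ¬validate_audit_trail)) is O(validate_audit_trail → ¬break_seal), and O(validate_audit_trail) is already established, so O(¬break_seal).
The contrapositive of premise 1 (O(open_valve → break_seal)) is O(¬break_seal → ¬open_valve), and O(¬break_seal) is already established, so O(¬open_valve).
With premise 8, O(¬open_valve → issue_warning), the K-axiom yields O(issue_warning).
Premise 5 is O(¬wear_ppe → ¬issue_warning); contrapositively O(issue_warning → wear_ppe). Since O(issue_warning) holds, K gives O(wear_ppe).
So O(wear_ppe) holds — wear_ppe is obligatory. None of the other listed options is made obligatory by any chain of premises.

wear_ppe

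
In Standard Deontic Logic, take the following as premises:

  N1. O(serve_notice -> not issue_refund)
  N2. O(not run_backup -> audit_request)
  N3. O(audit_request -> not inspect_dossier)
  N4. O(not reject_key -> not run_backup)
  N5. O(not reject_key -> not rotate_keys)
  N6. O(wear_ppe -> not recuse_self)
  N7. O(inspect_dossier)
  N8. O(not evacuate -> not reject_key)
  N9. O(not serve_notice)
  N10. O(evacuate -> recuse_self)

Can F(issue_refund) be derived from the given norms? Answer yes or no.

No

Premise 1 is O(serve_notice -> not issue_refund), but O(serve_notice) is not derivable from the premises, so it does not yield O(not issue_refund).
No other premise forces O(not issue_refund). An ideal world satisfying every premise can still have issue_refund true, so F(issue_refund) is not derivable.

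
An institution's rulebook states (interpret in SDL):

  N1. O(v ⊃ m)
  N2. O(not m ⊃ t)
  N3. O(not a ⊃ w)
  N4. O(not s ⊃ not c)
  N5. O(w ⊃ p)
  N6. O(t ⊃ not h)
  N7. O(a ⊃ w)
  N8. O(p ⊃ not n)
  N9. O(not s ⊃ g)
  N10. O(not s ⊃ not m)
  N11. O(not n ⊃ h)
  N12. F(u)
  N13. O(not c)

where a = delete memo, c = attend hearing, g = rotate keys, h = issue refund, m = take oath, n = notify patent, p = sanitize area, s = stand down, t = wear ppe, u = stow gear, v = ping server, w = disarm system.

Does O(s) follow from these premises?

Yes

Premises 3 and 7 are O(not a ⊃ w) and O(a ⊃ w); every ideal world satisfies not a or a, so in either case w holds — hence O(w).
Applying K to premise 5 (O(w ⊃ p)) and O(w) yields O(p).
From O(p) and premise 8, O(p ⊃ not n), we obtain O(not n).
Applying K to premise 11 (O(not n ⊃ h)) and O(not n) yields O(h).
The contrapositive of premise 6 (O(t ⊃ not h)) is O(h ⊃ not t), and O(h) is already established, so O(not t).
Premise 2, O(not m ⊃ t), contraposes to O(not t ⊃ m); with O(not t) we get O(m).
Premise 10 is O(not s ⊃ not m); contrapositively O(m ⊃ s). Since O(m) holds, K gives O(s).
Premises 1, 4, 9, 12, 13 do not contribute to this derivation.
So O(s) follows.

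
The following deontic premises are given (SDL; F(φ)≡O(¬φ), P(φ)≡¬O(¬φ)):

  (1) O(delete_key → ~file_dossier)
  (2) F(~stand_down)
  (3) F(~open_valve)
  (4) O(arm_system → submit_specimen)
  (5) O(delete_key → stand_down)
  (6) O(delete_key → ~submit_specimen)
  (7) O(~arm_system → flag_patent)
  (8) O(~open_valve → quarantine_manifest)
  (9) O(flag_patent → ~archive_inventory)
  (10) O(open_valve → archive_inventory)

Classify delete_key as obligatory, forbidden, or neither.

F(~open_valve) at premise 3 means O(open_valve).
Applying K to premise 10 (O(open_valve → archive_inventory)) and O(open_valve) yields O(archive_inventory).
The contrapositive of premise 9 (O(flag_patent → ~archive_inventory)) is O(archive_inventory → ~flag_patent), and O(archive_inventory) is already established, so O(~flag_patent).
The contrapositive of premise 7 (O(~arm_system → flag_patent)) is O(~flag_patent → arm_system), and O(~flag_patent) is already established, so O(arm_system).
From O(arm_system) and premise 4, O(arm_system → submit_specimen), we obtain O(submit_specimen).
Premise 6, O(delete_key → ~submit_specimen), contraposes to O(submit_specimen → ~delete_key); with O(submit_specimen) we get O(~delete_key).
Premises 1, 2, 5, 8 do not contribute to this derivation.
Thus O(~delete_key), which is F(delete_key): delete_key is forbidden.

Forbidden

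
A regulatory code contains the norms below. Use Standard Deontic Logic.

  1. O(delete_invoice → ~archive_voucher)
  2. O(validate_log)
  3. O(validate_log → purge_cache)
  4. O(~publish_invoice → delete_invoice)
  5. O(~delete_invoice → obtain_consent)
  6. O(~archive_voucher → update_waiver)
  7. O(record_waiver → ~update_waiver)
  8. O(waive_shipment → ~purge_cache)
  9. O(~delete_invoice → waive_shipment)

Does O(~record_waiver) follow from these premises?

Yes

Premise 2 gives O(validate_log).
With premise 3, O(validate_log → purge_cache), the K-axiom yields O(purge_cache).
Premise 8 is O(waive_shipment → ~purge_cache); contrapositively O(purge_cache → ~waive_shipment). Since O(purge_cache) holds, K gives O(~waive_shipment).
The contrapositive of premise 9 (O(~delete_invoice → waive_shipment)) is O(~waive_shipment → delete_invoice), and O(~waive_shipment) is already established, so O(delete_invoice).
With premise 1, O(delete_invoice → ~archive_voucher), the K-axiom yields O(~archive_voucher).
With premise 6, O(~archive_voucher → update_waiver), the K-axiom yields O(update_waiver).
The contrapositive of premise 7 (O(record_waiver → ~update_waiver)) is O(update_waiver → ~record_waiver), and O(update_waiver) is already established, so O(~record_waiver).
Premises 4, 5 do not contribute to this derivation.
So O(~record_waiver) follows.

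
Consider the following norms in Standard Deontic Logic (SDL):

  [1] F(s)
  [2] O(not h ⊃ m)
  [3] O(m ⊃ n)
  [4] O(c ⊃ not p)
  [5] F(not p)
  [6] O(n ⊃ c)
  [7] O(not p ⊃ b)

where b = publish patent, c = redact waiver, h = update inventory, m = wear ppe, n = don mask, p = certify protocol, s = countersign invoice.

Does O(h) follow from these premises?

F(not p) at premise 5 means O(p).
Premise 4, O(c ⊃ not p), contraposes to O(p ⊃ not c); with O(p) we get O(not c).
Premise 6, O(n ⊃ c), contraposes to O(not c ⊃ not n); with O(not c) we get O(not n).
Premise 3, O(m ⊃ n), contraposes to O(not n ⊃ not m); with O(not n) we get O(not m).
The contrapositive of premise 2 (O(not h ⊃ m)) is O(not m ⊃ h), and O(not m) is already established, so O(h).
Premises 1, 7 do not contribute to this derivation.
So O(h) follows.

Yes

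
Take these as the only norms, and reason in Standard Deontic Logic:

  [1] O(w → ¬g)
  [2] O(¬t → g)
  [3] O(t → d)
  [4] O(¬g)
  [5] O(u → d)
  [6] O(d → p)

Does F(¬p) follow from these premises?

Premise 4 gives O(¬g).
The contrapositive of premise 2 (O(¬t → g)) is O(¬g → t), and O(¬g) is already established, so O(t).
From O(t) and premise 3, O(t → d), we obtain O(d).
Applying K to premise 6 (O(d → p)) and O(d) yields O(p).
Premises 1, 5 do not contribute to this derivation.
So O(p) holds, i.e. F(¬p). The claim follows.

Yes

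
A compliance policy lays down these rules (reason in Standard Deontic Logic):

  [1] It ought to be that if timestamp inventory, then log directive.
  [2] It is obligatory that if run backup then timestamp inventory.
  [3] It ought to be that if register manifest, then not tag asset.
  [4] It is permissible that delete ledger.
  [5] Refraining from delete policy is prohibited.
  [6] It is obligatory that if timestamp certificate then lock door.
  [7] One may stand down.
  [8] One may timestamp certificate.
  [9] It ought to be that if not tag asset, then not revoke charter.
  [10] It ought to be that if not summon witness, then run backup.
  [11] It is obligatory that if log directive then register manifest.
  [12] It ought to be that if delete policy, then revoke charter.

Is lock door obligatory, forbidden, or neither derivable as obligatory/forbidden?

Premise 6 is O(timestamp_certificate → lock_door), but O(timestamp_certificate) is not derivable from the premises (the permission P(timestamp_certificate) asserts only ¬O(¬timestamp_certificate), not O(timestamp_certificate)), so it does not yield O(lock_door).
No premise or chain of K-axiom applications forces O(lock_door), and none forces O(¬lock_door). So lock_door is neither obligatory nor forbidden under these norms.

Neither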